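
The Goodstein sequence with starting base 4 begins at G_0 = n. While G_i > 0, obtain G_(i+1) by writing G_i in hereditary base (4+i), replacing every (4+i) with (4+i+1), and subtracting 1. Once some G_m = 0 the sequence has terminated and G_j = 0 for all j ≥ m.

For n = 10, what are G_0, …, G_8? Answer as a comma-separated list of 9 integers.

10, 11, 12, 13, 13, 13, 13, 13, 13

step 0: 10 = 2·4 + 2; sub 5 for 4: 2·5 + 2; = 12; G_1 = 12−1 = 11
step 1: 11 = 2·5 + 1; sub 6 for 5: 2·6 + 1; = 13; G_2 = 13−1 = 12
step 2: 12 = 2·6; sub 7 for 6: 2·7; = 14; G_3 = 14−1 = 13
step 3: 13 = 7 + 6; sub 8 for 7: 8 + 6; = 14; G_4 = 14−1 = 13
step 4: 13 = 8 + 5; sub 9 for 8: 9 + 5; = 14; G_5 = 14−1 = 13
step 5: 13 = 9 + 4; sub 10 for 9: 10 + 4; = 14; G_6 = 14−1 = 13
step 6: 13 = 10 + 3; sub 11 for 10: 11 + 3; = 14; G_7 = 14−1 = 13
step 7: 13 = 11 + 2; sub 12 for 11: 12 + 2; = 14; G_8 = 14−1 = 13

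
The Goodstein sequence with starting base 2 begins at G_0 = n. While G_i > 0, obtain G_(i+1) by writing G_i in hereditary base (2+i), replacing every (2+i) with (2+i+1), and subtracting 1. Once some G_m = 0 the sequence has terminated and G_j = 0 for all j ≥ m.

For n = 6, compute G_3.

3125

6 —HB2→ 2^2 + 2 —bump→ 3^3 + 3 = 30 —(−1)→ 29
29 —HB3→ 3^3 + 2 —bump→ 4^4 + 2 = 258 —(−1)→ 257
257 —HB4→ 4^4 + 1 —bump→ 5^5 + 1 = 3126 —(−1)→ 3125
3125 —HB5→ 5^5 —bump→ 6^6 = 46656 —(−1)→ 46655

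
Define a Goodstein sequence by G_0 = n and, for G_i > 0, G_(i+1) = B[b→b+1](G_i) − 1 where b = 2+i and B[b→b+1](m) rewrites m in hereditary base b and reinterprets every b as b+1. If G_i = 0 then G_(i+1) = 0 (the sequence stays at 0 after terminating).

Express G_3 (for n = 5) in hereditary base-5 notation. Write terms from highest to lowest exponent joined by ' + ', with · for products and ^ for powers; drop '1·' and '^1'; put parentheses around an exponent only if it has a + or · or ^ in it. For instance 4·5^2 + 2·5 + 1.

3·5^3 + 3·5^2 + 3·5 + 2

5 —HB2→ 2^2 + 1 —bump→ 3^3 + 1 = 28 —(−1)→ 27
27 —HB3→ 3^3 —bump→ 4^4 = 256 —(−1)→ 255
255 —HB4→ 3·4^3 + 3·4^2 + 3·4 + 3 —bump→ 3·5^3 + 3·5^2 + 3·5 + 3 = 468 —(−1)→ 467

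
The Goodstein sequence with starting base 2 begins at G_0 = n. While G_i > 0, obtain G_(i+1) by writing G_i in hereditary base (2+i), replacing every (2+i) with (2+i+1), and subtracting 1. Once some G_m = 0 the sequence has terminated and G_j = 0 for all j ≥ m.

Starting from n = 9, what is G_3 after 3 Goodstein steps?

base 2: 9 = 2^(2 + 1) + 1; at 3: 3^(3 + 1) + 1 = 82; next = 81
base 3: 81 = 3^(3 + 1); at 4: 4^(4 + 1) = 1024; next = 1023
base 4: 1023 = 3·4^4 + 3·4^3 + 3·4^2 + 3·4 + 3; at 5: 3·5^5 + 3·5^3 + 3·5^2 + 3·5 + 3 = 9843; next = 9842
base 5: 9842 = 3·5^5 + 3·5^3 + 3·5^2 + 3·5 + 2; at 6: 3·6^6 + 3·6^3 + 3·6^2 + 3·6 + 2 = 140744; next = 140743

9842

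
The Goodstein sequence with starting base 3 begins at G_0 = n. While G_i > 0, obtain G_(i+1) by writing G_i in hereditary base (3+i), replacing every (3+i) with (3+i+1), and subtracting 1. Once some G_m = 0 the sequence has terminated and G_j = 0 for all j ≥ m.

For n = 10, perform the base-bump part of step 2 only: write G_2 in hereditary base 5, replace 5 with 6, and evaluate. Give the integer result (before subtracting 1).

G_0=10  [base 3] 3^2 + 1  →[3↦4]→  4^2 + 1 = 17  −1 ⇒ G_1=16
G_1=16  [base 4] 4^2  →[4↦5]→  5^2 = 25  −1 ⇒ G_2=24
G_2=24  [base 5] 4·5 + 4  →[5↦6]→  4·6 + 4 = 28  −1 ⇒ G_3=27

28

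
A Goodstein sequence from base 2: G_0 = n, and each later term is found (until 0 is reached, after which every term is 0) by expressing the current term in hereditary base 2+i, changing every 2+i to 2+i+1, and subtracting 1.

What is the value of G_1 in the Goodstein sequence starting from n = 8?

80

i=0: 8 = 2^(2 + 1) (b=2); 2→3: 3^(3 + 1) = 81; 81−1 = 80
i=1: 80 = 2·3^3 + 2·3^2 + 2·3 + 2 (b=3); 3→4: 2·4^4 + 2·4^2 + 2·4 + 2 = 554; 554−1 = 553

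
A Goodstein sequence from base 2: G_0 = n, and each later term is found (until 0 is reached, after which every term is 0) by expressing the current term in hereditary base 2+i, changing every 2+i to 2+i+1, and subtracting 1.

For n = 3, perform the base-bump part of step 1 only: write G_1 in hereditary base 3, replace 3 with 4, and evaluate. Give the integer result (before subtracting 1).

[0] 3 ≡ 2 + 1 (base 2). Lift 3: 4. −1: 3.
[1] 3 ≡ 3 (base 3). Lift 4: 4. −1: 3.

4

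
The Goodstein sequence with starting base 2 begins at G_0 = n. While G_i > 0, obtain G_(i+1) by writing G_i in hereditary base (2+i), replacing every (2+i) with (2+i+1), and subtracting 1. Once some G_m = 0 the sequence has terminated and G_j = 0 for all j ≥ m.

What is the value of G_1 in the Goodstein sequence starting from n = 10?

[0] 10 ≡ 2^(2 + 1) + 2 (base 2). Lift 3: 84. −1: 83.
[1] 83 ≡ 3^(3 + 1) + 2 (base 3). Lift 4: 1026. −1: 1025.

83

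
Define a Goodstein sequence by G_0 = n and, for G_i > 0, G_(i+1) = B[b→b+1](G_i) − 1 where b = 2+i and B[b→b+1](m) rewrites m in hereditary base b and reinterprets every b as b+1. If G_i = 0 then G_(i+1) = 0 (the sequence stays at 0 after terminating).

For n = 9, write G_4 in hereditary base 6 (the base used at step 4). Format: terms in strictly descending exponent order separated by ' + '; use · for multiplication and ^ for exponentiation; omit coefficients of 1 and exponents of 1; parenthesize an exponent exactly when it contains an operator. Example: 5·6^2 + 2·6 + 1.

G_0=9  [base 2] 2^(2 + 1) + 1  →[2↦3]→  3^(3 + 1) + 1 = 82  −1 ⇒ G_1=81
G_1=81  [base 3] 3^(3 + 1)  →[3↦4]→  4^(4 + 1) = 1024  −1 ⇒ G_2=1023
G_2=1023  [base 4] 3·4^4 + 3·4^3 + 3·4^2 + 3·4 + 3  →[4↦5]→  3·5^5 + 3·5^3 + 3·5^2 + 3·5 + 3 = 9843  −1 ⇒ G_3=9842
G_3=9842  [base 5] 3·5^5 + 3·5^3 + 3·5^2 + 3·5 + 2  →[5↦6]→  3·6^6 + 3·6^3 + 3·6^2 + 3·6 + 2 = 140744  −1 ⇒ G_4=140743
G_4=140743  [base 6] 3·6^6 + 3·6^3 + 3·6^2 + 3·6 + 1  →[6↦7]→  3·7^7 + 3·7^3 + 3·7^2 + 3·7 + 1 = 2471827  −1 ⇒ G_5=2471826

3·6^6 + 3·6^3 + 3·6^2 + 3·6 + 1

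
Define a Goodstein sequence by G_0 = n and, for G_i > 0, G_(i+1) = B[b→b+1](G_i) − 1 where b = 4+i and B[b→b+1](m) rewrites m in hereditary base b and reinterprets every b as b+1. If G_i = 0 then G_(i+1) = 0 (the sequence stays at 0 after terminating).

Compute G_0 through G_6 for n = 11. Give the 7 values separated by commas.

11, 12, 13, 14, 15, 15, 15

base 4: 11 = 2·4 + 3; at 5: 2·5 + 3 = 13; next = 12
base 5: 12 = 2·5 + 2; at 6: 2·6 + 2 = 14; next = 13
base 6: 13 = 2·6 + 1; at 7: 2·7 + 1 = 15; next = 14
base 7: 14 = 2·7; at 8: 2·8 = 16; next = 15
base 8: 15 = 8 + 7; at 9: 9 + 7 = 16; next = 15
base 9: 15 = 9 + 6; at 10: 10 + 6 = 16; next = 15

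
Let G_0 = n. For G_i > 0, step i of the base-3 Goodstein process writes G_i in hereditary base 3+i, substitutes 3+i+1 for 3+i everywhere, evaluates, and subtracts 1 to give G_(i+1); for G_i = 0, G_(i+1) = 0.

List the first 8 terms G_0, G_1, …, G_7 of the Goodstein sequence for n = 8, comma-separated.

i=0: 8 = 2·3 + 2 (b=3); 3→4: 2·4 + 2 = 10; 10−1 = 9
i=1: 9 = 2·4 + 1 (b=4); 4→5: 2·5 + 1 = 11; 11−1 = 10
i=2: 10 = 2·5 (b=5); 5→6: 2·6 = 12; 12−1 = 11
i=3: 11 = 6 + 5 (b=6); 6→7: 7 + 5 = 12; 12−1 = 11
i=4: 11 = 7 + 4 (b=7); 7→8: 8 + 4 = 12; 12−1 = 11
i=5: 11 = 8 + 3 (b=8); 8→9: 9 + 3 = 12; 12−1 = 11
i=6: 11 = 9 + 2 (b=9); 9→10: 10 + 2 = 12; 12−1 = 11

8, 9, 10, 11, 11, 11, 11, 11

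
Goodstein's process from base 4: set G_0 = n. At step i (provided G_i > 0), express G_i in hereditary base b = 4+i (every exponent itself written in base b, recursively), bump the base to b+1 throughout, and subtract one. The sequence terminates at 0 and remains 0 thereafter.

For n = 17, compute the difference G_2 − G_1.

(0) 17|_4 = 4^2 + 1 ↦ 5^2 + 1|_5 = 26 ⇒ 25
(1) 25|_5 = 5^2 ↦ 6^2|_6 = 36 ⇒ 35

10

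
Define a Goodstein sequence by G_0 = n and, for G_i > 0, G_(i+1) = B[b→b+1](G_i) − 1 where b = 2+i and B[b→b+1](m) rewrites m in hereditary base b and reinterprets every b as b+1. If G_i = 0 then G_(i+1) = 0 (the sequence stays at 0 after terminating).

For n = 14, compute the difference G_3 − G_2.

i=0: 14 = 2^(2 + 1) + 2^2 + 2 (b=2); 2→3: 3^(3 + 1) + 3^3 + 3 = 111; 111−1 = 110
i=1: 110 = 3^(3 + 1) + 3^3 + 2 (b=3); 3→4: 4^(4 + 1) + 4^4 + 2 = 1282; 1282−1 = 1281
i=2: 1281 = 4^(4 + 1) + 4^4 + 1 (b=4); 4→5: 5^(5 + 1) + 5^5 + 1 = 18751; 18751−1 = 18750

17469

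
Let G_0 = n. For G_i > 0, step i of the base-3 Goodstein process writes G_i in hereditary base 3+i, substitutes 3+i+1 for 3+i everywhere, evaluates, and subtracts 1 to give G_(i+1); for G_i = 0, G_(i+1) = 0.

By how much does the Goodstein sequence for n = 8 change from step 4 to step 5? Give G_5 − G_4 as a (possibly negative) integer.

0

[0] 8 ≡ 2·3 + 2 (base 3). Lift 4: 10. −1: 9.
[1] 9 ≡ 2·4 + 1 (base 4). Lift 5: 11. −1: 10.
[2] 10 ≡ 2·5 (base 5). Lift 6: 12. −1: 11.
[3] 11 ≡ 6 + 5 (base 6). Lift 7: 12. −1: 11.
[4] 11 ≡ 7 + 4 (base 7). Lift 8: 12. −1: 11.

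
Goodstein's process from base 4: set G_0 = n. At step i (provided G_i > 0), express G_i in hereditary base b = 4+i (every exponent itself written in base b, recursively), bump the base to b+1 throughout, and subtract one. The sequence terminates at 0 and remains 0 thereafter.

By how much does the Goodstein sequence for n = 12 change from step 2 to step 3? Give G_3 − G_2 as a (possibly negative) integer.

1

12 —HB4→ 3·4 —bump→ 3·5 = 15 —(−1)→ 14
14 —HB5→ 2·5 + 4 —bump→ 2·6 + 4 = 16 —(−1)→ 15
15 —HB6→ 2·6 + 3 —bump→ 2·7 + 3 = 17 —(−1)→ 16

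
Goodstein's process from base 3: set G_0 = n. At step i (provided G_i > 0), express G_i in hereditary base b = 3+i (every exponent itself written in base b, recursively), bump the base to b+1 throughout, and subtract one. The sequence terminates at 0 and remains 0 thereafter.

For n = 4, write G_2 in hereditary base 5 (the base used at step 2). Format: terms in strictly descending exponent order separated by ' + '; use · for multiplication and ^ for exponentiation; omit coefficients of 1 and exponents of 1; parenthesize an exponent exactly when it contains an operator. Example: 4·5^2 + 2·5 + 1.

(0) 4|_3 = 3 + 1 ↦ 4 + 1|_4 = 5 ⇒ 4
(1) 4|_4 = 4 ↦ 5|_5 = 5 ⇒ 4

4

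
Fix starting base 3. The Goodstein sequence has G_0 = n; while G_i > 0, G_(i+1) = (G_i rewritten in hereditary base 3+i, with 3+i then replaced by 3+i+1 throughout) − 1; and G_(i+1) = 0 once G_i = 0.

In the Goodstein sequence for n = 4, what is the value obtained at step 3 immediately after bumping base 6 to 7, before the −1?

3

i=0: 4 = 3 + 1 (b=3); 3→4: 4 + 1 = 5; 5−1 = 4
i=1: 4 = 4 (b=4); 4→5: 5 = 5; 5−1 = 4
i=2: 4 = 4 (b=5); 5→6: 4 = 4; 4−1 = 3
i=3: 3 = 3 (b=6); 6→7: 3 = 3; 3−1 = 2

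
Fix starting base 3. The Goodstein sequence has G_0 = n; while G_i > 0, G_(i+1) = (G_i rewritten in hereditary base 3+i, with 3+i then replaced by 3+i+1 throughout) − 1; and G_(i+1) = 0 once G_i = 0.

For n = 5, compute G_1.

5

base 3: 5 = 3 + 2; at 4: 4 + 2 = 6; next = 5
base 4: 5 = 4 + 1; at 5: 5 + 1 = 6; next = 5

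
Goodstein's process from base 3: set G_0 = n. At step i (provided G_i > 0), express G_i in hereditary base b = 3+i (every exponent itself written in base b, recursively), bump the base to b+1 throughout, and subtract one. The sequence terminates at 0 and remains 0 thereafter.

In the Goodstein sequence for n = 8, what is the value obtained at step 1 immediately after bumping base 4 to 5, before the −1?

11

(0) 8|_3 = 2·3 + 2 ↦ 2·4 + 2|_4 = 10 ⇒ 9
(1) 9|_4 = 2·4 + 1 ↦ 2·5 + 1|_5 = 11 ⇒ 10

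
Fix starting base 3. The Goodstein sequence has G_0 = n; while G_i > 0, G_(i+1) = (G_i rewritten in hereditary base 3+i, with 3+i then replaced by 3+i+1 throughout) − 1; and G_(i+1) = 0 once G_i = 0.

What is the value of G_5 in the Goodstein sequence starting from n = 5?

5 —HB3→ 3 + 2 —bump→ 4 + 2 = 6 —(−1)→ 5
5 —HB4→ 4 + 1 —bump→ 5 + 1 = 6 —(−1)→ 5
5 —HB5→ 5 —bump→ 6 = 6 —(−1)→ 5
5 —HB6→ 5 —bump→ 5 = 5 —(−1)→ 4
4 —HB7→ 4 —bump→ 4 = 4 —(−1)→ 3
3 —HB8→ 3 —bump→ 3 = 3 —(−1)→ 2

3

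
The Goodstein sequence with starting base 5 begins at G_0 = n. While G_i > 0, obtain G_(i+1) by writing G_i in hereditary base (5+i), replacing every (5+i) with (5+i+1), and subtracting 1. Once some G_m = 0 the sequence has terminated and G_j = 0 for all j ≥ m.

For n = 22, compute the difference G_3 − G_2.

3

(0) 22|_5 = 4·5 + 2 ↦ 4·6 + 2|_6 = 26 ⇒ 25
(1) 25|_6 = 4·6 + 1 ↦ 4·7 + 1|_7 = 29 ⇒ 28
(2) 28|_7 = 4·7 ↦ 4·8|_8 = 32 ⇒ 31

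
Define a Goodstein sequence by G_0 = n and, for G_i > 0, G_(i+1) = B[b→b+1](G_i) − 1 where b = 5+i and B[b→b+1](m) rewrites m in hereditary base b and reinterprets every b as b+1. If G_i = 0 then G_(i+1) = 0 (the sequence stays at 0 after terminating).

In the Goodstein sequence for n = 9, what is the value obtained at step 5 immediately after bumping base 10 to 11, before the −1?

9

[0] 9 ≡ 5 + 4 (base 5). Lift 6: 10. −1: 9.
[1] 9 ≡ 6 + 3 (base 6). Lift 7: 10. −1: 9.
[2] 9 ≡ 7 + 2 (base 7). Lift 8: 10. −1: 9.
[3] 9 ≡ 8 + 1 (base 8). Lift 9: 10. −1: 9.
[4] 9 ≡ 9 (base 9). Lift 10: 10. −1: 9.
[5] 9 ≡ 9 (base 10). Lift 11: 9. −1: 8.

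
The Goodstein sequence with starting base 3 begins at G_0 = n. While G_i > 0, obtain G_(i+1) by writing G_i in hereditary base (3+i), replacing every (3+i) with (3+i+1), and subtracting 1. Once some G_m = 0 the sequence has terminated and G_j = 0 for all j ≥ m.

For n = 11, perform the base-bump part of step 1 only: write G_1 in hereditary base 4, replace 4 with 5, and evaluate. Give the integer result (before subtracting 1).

26

11 —HB3→ 3^2 + 2 —bump→ 4^2 + 2 = 18 —(−1)→ 17
17 —HB4→ 4^2 + 1 —bump→ 5^2 + 1 = 26 —(−1)→ 25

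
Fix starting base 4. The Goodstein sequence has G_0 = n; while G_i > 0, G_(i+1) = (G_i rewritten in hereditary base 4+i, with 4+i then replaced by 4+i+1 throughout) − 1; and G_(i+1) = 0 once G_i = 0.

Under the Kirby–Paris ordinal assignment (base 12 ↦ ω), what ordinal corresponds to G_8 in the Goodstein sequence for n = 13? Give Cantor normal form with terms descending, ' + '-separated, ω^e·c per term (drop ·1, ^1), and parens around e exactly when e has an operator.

step 0: 13 = 3·4 + 1; sub 5 for 4: 3·5 + 1; = 16; G_1 = 16−1 = 15
step 1: 15 = 3·5; sub 6 for 5: 3·6; = 18; G_2 = 18−1 = 17
step 2: 17 = 2·6 + 5; sub 7 for 6: 2·7 + 5; = 19; G_3 = 19−1 = 18
step 3: 18 = 2·7 + 4; sub 8 for 7: 2·8 + 4; = 20; G_4 = 20−1 = 19
step 4: 19 = 2·8 + 3; sub 9 for 8: 2·9 + 3; = 21; G_5 = 21−1 = 20
step 5: 20 = 2·9 + 2; sub 10 for 9: 2·10 + 2; = 22; G_6 = 22−1 = 21
step 6: 21 = 2·10 + 1; sub 11 for 10: 2·11 + 1; = 23; G_7 = 23−1 = 22
step 7: 22 = 2·11; sub 12 for 11: 2·12; = 24; G_8 = 24−1 = 23
step 8: 23 = 12 + 11; sub 13 for 12: 13 + 11; = 24; G_9 = 24−1 = 23

ω + 11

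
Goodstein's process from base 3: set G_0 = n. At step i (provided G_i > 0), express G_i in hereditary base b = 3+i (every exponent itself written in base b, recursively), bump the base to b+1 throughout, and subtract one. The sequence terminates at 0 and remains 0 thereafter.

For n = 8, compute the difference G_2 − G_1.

1

i=0: 8 = 2·3 + 2 (b=3); 3→4: 2·4 + 2 = 10; 10−1 = 9
i=1: 9 = 2·4 + 1 (b=4); 4→5: 2·5 + 1 = 11; 11−1 = 10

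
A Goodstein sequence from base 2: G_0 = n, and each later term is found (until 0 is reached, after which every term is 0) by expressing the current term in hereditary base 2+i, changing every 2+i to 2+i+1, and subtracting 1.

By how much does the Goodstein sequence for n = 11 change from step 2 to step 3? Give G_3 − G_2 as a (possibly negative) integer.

14600

base 2: 11 = 2^(2 + 1) + 2 + 1; at 3: 3^(3 + 1) + 3 + 1 = 85; next = 84
base 3: 84 = 3^(3 + 1) + 3; at 4: 4^(4 + 1) + 4 = 1028; next = 1027
base 4: 1027 = 4^(4 + 1) + 3; at 5: 5^(5 + 1) + 3 = 15628; next = 15627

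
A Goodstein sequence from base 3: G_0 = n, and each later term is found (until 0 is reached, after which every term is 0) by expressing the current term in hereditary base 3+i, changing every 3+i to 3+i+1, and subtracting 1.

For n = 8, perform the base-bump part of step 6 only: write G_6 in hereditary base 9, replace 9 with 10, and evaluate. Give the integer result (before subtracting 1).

base 3: 8 = 2·3 + 2; at 4: 2·4 + 2 = 10; next = 9
base 4: 9 = 2·4 + 1; at 5: 2·5 + 1 = 11; next = 10
base 5: 10 = 2·5; at 6: 2·6 = 12; next = 11
base 6: 11 = 6 + 5; at 7: 7 + 5 = 12; next = 11
base 7: 11 = 7 + 4; at 8: 8 + 4 = 12; next = 11
base 8: 11 = 8 + 3; at 9: 9 + 3 = 12; next = 11
base 9: 11 = 9 + 2; at 10: 10 + 2 = 12; next = 11

12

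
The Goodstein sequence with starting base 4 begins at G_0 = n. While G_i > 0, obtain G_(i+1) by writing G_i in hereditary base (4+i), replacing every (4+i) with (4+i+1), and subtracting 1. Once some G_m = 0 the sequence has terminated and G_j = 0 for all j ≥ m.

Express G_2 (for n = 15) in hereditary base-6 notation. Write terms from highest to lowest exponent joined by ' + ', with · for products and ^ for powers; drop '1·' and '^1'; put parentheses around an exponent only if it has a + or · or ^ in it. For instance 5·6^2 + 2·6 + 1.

(0) 15|_4 = 3·4 + 3 ↦ 3·5 + 3|_5 = 18 ⇒ 17
(1) 17|_5 = 3·5 + 2 ↦ 3·6 + 2|_6 = 20 ⇒ 19

3·6 + 1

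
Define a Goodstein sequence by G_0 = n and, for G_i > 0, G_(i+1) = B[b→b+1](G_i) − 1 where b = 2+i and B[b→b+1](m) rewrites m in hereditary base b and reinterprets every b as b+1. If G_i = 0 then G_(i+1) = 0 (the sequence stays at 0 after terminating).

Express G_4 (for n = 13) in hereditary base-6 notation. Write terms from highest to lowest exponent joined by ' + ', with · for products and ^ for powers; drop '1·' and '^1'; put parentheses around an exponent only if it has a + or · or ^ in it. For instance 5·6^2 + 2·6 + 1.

6^(6 + 1) + 3·6^3 + 3·6^2 + 3·6 + 1

i=0: 13 = 2^(2 + 1) + 2^2 + 1 (b=2); 2→3: 3^(3 + 1) + 3^3 + 1 = 109; 109−1 = 108
i=1: 108 = 3^(3 + 1) + 3^3 (b=3); 3→4: 4^(4 + 1) + 4^4 = 1280; 1280−1 = 1279
i=2: 1279 = 4^(4 + 1) + 3·4^3 + 3·4^2 + 3·4 + 3 (b=4); 4→5: 5^(5 + 1) + 3·5^3 + 3·5^2 + 3·5 + 3 = 16093; 16093−1 = 16092
i=3: 16092 = 5^(5 + 1) + 3·5^3 + 3·5^2 + 3·5 + 2 (b=5); 5→6: 6^(6 + 1) + 3·6^3 + 3·6^2 + 3·6 + 2 = 280712; 280712−1 = 280711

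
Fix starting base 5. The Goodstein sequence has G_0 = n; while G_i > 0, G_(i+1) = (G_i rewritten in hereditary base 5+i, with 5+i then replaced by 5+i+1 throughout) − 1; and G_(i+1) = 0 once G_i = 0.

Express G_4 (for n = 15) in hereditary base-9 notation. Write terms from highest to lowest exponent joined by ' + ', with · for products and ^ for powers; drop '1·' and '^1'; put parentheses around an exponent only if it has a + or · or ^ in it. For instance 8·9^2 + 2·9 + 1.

2·9 + 2

G_0 = 15. HB_5(15) = 3·5. Bump = 18. G_1 = 17.
G_1 = 17. HB_6(17) = 2·6 + 5. Bump = 19. G_2 = 18.
G_2 = 18. HB_7(18) = 2·7 + 4. Bump = 20. G_3 = 19.
G_3 = 19. HB_8(19) = 2·8 + 3. Bump = 21. G_4 = 20.
G_4 = 20. HB_9(20) = 2·9 + 2. Bump = 22. G_5 = 21.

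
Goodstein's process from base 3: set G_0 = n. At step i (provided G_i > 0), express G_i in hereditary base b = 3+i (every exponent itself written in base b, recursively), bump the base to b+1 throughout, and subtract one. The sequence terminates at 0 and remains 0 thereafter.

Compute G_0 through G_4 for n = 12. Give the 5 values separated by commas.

base 3: 12 = 3^2 + 3; at 4: 4^2 + 4 = 20; next = 19
base 4: 19 = 4^2 + 3; at 5: 5^2 + 3 = 28; next = 27
base 5: 27 = 5^2 + 2; at 6: 6^2 + 2 = 38; next = 37
base 6: 37 = 6^2 + 1; at 7: 7^2 + 1 = 50; next = 49

12, 19, 27, 37, 49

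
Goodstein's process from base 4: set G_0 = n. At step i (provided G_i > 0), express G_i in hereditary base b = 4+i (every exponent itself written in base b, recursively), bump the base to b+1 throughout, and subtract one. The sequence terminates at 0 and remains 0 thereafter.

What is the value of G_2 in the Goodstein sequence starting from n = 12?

base 4: 12 = 3·4; at 5: 3·5 = 15; next = 14
base 5: 14 = 2·5 + 4; at 6: 2·6 + 4 = 16; next = 15
base 6: 15 = 2·6 + 3; at 7: 2·7 + 3 = 17; next = 16

15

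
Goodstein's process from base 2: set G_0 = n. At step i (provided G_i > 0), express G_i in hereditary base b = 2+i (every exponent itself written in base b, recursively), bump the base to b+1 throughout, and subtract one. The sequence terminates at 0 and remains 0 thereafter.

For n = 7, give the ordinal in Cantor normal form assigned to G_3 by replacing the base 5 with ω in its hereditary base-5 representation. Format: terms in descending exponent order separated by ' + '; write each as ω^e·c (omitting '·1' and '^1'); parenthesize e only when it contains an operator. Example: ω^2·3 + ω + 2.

(0) 7|_2 = 2^2 + 2 + 1 ↦ 3^3 + 3 + 1|_3 = 31 ⇒ 30
(1) 30|_3 = 3^3 + 3 ↦ 4^4 + 4|_4 = 260 ⇒ 259
(2) 259|_4 = 4^4 + 3 ↦ 5^5 + 3|_5 = 3128 ⇒ 3127
(3) 3127|_5 = 5^5 + 2 ↦ 6^6 + 2|_6 = 46658 ⇒ 46657

ω^ω + 2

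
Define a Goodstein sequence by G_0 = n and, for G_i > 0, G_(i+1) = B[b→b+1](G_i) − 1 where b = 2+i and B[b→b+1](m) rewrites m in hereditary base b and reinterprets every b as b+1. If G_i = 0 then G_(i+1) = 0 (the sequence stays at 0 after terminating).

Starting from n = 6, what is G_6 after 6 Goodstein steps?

base 2: 6 = 2^2 + 2; at 3: 3^3 + 3 = 30; next = 29
base 3: 29 = 3^3 + 2; at 4: 4^4 + 2 = 258; next = 257
base 4: 257 = 4^4 + 1; at 5: 5^5 + 1 = 3126; next = 3125
base 5: 3125 = 5^5; at 6: 6^6 = 46656; next = 46655
base 6: 46655 = 5·6^5 + 5·6^4 + 5·6^3 + 5·6^2 + 5·6 + 5; at 7: 5·7^5 + 5·7^4 + 5·7^3 + 5·7^2 + 5·7 + 5 = 98040; next = 98039
base 7: 98039 = 5·7^5 + 5·7^4 + 5·7^3 + 5·7^2 + 5·7 + 4; at 8: 5·8^5 + 5·8^4 + 5·8^3 + 5·8^2 + 5·8 + 4 = 187244; next = 187243
base 8: 187243 = 5·8^5 + 5·8^4 + 5·8^3 + 5·8^2 + 5·8 + 3; at 9: 5·9^5 + 5·9^4 + 5·9^3 + 5·9^2 + 5·9 + 3 = 332148; next = 332147

187243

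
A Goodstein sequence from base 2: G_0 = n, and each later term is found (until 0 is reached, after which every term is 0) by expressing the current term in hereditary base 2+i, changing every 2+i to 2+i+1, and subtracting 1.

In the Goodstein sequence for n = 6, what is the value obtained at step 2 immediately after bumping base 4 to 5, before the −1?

base 2: 6 = 2^2 + 2; at 3: 3^3 + 3 = 30; next = 29
base 3: 29 = 3^3 + 2; at 4: 4^4 + 2 = 258; next = 257
base 4: 257 = 4^4 + 1; at 5: 5^5 + 1 = 3126; next = 3125

3126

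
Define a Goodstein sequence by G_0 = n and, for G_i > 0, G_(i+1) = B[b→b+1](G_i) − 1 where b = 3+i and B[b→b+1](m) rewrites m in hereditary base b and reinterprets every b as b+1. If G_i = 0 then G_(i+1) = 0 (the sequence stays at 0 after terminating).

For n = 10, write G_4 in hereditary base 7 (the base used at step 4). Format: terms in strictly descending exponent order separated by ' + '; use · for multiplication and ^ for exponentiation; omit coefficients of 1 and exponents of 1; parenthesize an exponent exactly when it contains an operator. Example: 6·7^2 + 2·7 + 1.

i=0: 10 = 3^2 + 1 (b=3); 3→4: 4^2 + 1 = 17; 17−1 = 16
i=1: 16 = 4^2 (b=4); 4→5: 5^2 = 25; 25−1 = 24
i=2: 24 = 4·5 + 4 (b=5); 5→6: 4·6 + 4 = 28; 28−1 = 27
i=3: 27 = 4·6 + 3 (b=6); 6→7: 4·7 + 3 = 31; 31−1 = 30
i=4: 30 = 4·7 + 2 (b=7); 7→8: 4·8 + 2 = 34; 34−1 = 33

4·7 + 2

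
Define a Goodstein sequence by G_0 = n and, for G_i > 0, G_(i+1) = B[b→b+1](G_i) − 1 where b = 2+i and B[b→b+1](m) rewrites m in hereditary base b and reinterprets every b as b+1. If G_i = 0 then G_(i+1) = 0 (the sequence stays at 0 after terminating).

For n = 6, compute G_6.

187243

step 0: 6 = 2^2 + 2; sub 3 for 2: 3^3 + 3; = 30; G_1 = 30−1 = 29
step 1: 29 = 3^3 + 2; sub 4 for 3: 4^4 + 2; = 258; G_2 = 258−1 = 257
step 2: 257 = 4^4 + 1; sub 5 for 4: 5^5 + 1; = 3126; G_3 = 3126−1 = 3125
step 3: 3125 = 5^5; sub 6 for 5: 6^6; = 46656; G_4 = 46656−1 = 46655
step 4: 46655 = 5·6^5 + 5·6^4 + 5·6^3 + 5·6^2 + 5·6 + 5; sub 7 for 6: 5·7^5 + 5·7^4 + 5·7^3 + 5·7^2 + 5·7 + 5; = 98040; G_5 = 98040−1 = 98039
step 5: 98039 = 5·7^5 + 5·7^4 + 5·7^3 + 5·7^2 + 5·7 + 4; sub 8 for 7: 5·8^5 + 5·8^4 + 5·8^3 + 5·8^2 + 5·8 + 4; = 187244; G_6 = 187244−1 = 187243
step 6: 187243 = 5·8^5 + 5·8^4 + 5·8^3 + 5·8^2 + 5·8 + 3; sub 9 for 8: 5·9^5 + 5·9^4 + 5·9^3 + 5·9^2 + 5·9 + 3; = 332148; G_7 = 332148−1 = 332147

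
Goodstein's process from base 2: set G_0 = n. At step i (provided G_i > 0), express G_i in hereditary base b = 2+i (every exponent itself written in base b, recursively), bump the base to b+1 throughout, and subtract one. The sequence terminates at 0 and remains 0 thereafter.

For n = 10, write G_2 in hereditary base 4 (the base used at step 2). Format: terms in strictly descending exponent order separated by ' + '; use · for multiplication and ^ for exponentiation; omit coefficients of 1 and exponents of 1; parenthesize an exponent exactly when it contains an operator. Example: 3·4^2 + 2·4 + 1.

G_0=10  [base 2] 2^(2 + 1) + 2  →[2↦3]→  3^(3 + 1) + 3 = 84  −1 ⇒ G_1=83
G_1=83  [base 3] 3^(3 + 1) + 2  →[3↦4]→  4^(4 + 1) + 2 = 1026  −1 ⇒ G_2=1025
G_2=1025  [base 4] 4^(4 + 1) + 1  →[4↦5]→  5^(5 + 1) + 1 = 15626  −1 ⇒ G_3=15625

4^(4 + 1) + 1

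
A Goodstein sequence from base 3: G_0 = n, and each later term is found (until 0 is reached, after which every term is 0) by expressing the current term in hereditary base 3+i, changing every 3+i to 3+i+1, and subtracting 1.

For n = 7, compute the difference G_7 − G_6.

0

G_0=7  [base 3] 2·3 + 1  →[3↦4]→  2·4 + 1 = 9  −1 ⇒ G_1=8
G_1=8  [base 4] 2·4  →[4↦5]→  2·5 = 10  −1 ⇒ G_2=9
G_2=9  [base 5] 5 + 4  →[5↦6]→  6 + 4 = 10  −1 ⇒ G_3=9
G_3=9  [base 6] 6 + 3  →[6↦7]→  7 + 3 = 10  −1 ⇒ G_4=9
G_4=9  [base 7] 7 + 2  →[7↦8]→  8 + 2 = 10  −1 ⇒ G_5=9
G_5=9  [base 8] 8 + 1  →[8↦9]→  9 + 1 = 10  −1 ⇒ G_6=9
G_6=9  [base 9] 9  →[9↦10]→  10 = 10  −1 ⇒ G_7=9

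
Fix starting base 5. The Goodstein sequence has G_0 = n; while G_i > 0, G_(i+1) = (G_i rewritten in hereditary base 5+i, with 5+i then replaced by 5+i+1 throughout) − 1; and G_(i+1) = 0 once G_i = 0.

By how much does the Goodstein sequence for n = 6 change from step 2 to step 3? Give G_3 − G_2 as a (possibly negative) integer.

-1

6 —HB5→ 5 + 1 —bump→ 6 + 1 = 7 —(−1)→ 6
6 —HB6→ 6 —bump→ 7 = 7 —(−1)→ 6
6 —HB7→ 6 —bump→ 6 = 6 —(−1)→ 5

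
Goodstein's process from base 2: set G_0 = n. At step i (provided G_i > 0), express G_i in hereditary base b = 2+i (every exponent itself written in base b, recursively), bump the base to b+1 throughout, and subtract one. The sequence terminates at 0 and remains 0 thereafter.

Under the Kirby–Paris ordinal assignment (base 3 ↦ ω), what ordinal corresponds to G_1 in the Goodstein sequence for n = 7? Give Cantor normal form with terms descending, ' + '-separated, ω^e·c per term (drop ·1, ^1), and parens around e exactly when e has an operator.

ω^ω + ω

7 —HB2→ 2^2 + 2 + 1 —bump→ 3^3 + 3 + 1 = 31 —(−1)→ 30
30 —HB3→ 3^3 + 3 —bump→ 4^4 + 4 = 260 —(−1)→ 259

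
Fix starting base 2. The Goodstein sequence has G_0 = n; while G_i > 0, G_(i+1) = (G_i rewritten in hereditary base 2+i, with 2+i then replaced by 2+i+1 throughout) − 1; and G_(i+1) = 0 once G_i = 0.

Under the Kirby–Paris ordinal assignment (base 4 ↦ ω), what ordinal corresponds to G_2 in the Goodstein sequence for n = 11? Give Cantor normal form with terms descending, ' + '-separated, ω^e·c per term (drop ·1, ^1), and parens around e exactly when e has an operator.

base 2: 11 = 2^(2 + 1) + 2 + 1; at 3: 3^(3 + 1) + 3 + 1 = 85; next = 84
base 3: 84 = 3^(3 + 1) + 3; at 4: 4^(4 + 1) + 4 = 1028; next = 1027
base 4: 1027 = 4^(4 + 1) + 3; at 5: 5^(5 + 1) + 3 = 15628; next = 15627

ω^(ω + 1) + 3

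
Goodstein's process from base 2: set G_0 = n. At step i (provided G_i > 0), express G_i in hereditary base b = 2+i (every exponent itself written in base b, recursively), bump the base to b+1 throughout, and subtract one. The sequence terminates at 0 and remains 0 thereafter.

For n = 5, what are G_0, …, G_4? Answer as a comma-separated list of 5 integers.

5, 27, 255, 467, 775

5 —HB2→ 2^2 + 1 —bump→ 3^3 + 1 = 28 —(−1)→ 27
27 —HB3→ 3^3 —bump→ 4^4 = 256 —(−1)→ 255
255 —HB4→ 3·4^3 + 3·4^2 + 3·4 + 3 —bump→ 3·5^3 + 3·5^2 + 3·5 + 3 = 468 —(−1)→ 467
467 —HB5→ 3·5^3 + 3·5^2 + 3·5 + 2 —bump→ 3·6^3 + 3·6^2 + 3·6 + 2 = 776 —(−1)→ 775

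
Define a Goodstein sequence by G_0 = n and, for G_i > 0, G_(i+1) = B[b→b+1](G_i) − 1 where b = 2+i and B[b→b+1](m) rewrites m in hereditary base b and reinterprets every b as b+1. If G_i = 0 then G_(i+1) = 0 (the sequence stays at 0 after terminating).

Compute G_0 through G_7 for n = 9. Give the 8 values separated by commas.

i=0: 9 = 2^(2 + 1) + 1 (b=2); 2→3: 3^(3 + 1) + 1 = 82; 82−1 = 81
i=1: 81 = 3^(3 + 1) (b=3); 3→4: 4^(4 + 1) = 1024; 1024−1 = 1023
i=2: 1023 = 3·4^4 + 3·4^3 + 3·4^2 + 3·4 + 3 (b=4); 4→5: 3·5^5 + 3·5^3 + 3·5^2 + 3·5 + 3 = 9843; 9843−1 = 9842
i=3: 9842 = 3·5^5 + 3·5^3 + 3·5^2 + 3·5 + 2 (b=5); 5→6: 3·6^6 + 3·6^3 + 3·6^2 + 3·6 + 2 = 140744; 140744−1 = 140743
i=4: 140743 = 3·6^6 + 3·6^3 + 3·6^2 + 3·6 + 1 (b=6); 6→7: 3·7^7 + 3·7^3 + 3·7^2 + 3·7 + 1 = 2471827; 2471827−1 = 2471826
i=5: 2471826 = 3·7^7 + 3·7^3 + 3·7^2 + 3·7 (b=7); 7→8: 3·8^8 + 3·8^3 + 3·8^2 + 3·8 = 50333400; 50333400−1 = 50333399
i=6: 50333399 = 3·8^8 + 3·8^3 + 3·8^2 + 2·8 + 7 (b=8); 8→9: 3·9^9 + 3·9^3 + 3·9^2 + 2·9 + 7 = 1162263922; 1162263922−1 = 1162263921

9, 81, 1023, 9842, 140743, 2471826, 50333399, 1162263921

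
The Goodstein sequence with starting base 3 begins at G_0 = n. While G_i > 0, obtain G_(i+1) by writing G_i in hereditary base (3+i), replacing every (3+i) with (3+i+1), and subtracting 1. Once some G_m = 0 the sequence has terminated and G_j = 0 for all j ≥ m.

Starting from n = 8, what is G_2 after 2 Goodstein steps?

10

(0) 8|_3 = 2·3 + 2 ↦ 2·4 + 2|_4 = 10 ⇒ 9
(1) 9|_4 = 2·4 + 1 ↦ 2·5 + 1|_5 = 11 ⇒ 10
(2) 10|_5 = 2·5 ↦ 2·6|_6 = 12 ⇒ 11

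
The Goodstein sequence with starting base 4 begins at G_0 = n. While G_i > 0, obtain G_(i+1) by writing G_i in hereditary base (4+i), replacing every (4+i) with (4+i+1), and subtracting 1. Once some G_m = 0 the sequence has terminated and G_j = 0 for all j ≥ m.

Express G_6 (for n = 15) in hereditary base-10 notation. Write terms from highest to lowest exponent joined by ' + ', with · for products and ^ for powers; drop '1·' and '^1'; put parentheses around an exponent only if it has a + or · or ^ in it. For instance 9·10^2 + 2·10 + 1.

base 4: 15 = 3·4 + 3; at 5: 3·5 + 3 = 18; next = 17
base 5: 17 = 3·5 + 2; at 6: 3·6 + 2 = 20; next = 19
base 6: 19 = 3·6 + 1; at 7: 3·7 + 1 = 22; next = 21
base 7: 21 = 3·7; at 8: 3·8 = 24; next = 23
base 8: 23 = 2·8 + 7; at 9: 2·9 + 7 = 25; next = 24
base 9: 24 = 2·9 + 6; at 10: 2·10 + 6 = 26; next = 25
base 10: 25 = 2·10 + 5; at 11: 2·11 + 5 = 27; next = 26

2·10 + 5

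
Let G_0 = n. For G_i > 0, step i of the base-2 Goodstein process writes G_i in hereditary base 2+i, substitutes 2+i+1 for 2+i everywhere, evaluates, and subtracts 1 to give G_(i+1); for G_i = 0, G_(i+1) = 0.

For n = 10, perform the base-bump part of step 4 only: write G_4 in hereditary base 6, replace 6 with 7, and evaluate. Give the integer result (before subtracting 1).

4215755

[0] 10 ≡ 2^(2 + 1) + 2 (base 2). Lift 3: 84. −1: 83.
[1] 83 ≡ 3^(3 + 1) + 2 (base 3). Lift 4: 1026. −1: 1025.
[2] 1025 ≡ 4^(4 + 1) + 1 (base 4). Lift 5: 15626. −1: 15625.
[3] 15625 ≡ 5^(5 + 1) (base 5). Lift 6: 279936. −1: 279935.
[4] 279935 ≡ 5·6^6 + 5·6^5 + 5·6^4 + 5·6^3 + 5·6^2 + 5·6 + 5 (base 6). Lift 7: 4215755. −1: 4215754.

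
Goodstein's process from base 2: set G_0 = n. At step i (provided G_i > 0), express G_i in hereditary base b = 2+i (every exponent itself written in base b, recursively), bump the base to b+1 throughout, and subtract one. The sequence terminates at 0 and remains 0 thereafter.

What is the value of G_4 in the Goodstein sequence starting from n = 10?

279935

(0) 10|_2 = 2^(2 + 1) + 2 ↦ 3^(3 + 1) + 3|_3 = 84 ⇒ 83
(1) 83|_3 = 3^(3 + 1) + 2 ↦ 4^(4 + 1) + 2|_4 = 1026 ⇒ 1025
(2) 1025|_4 = 4^(4 + 1) + 1 ↦ 5^(5 + 1) + 1|_5 = 15626 ⇒ 15625
(3) 15625|_5 = 5^(5 + 1) ↦ 6^(6 + 1)|_6 = 279936 ⇒ 279935
(4) 279935|_6 = 5·6^6 + 5·6^5 + 5·6^4 + 5·6^3 + 5·6^2 + 5·6 + 5 ↦ 5·7^7 + 5·7^5 + 5·7^4 + 5·7^3 + 5·7^2 + 5·7 + 5|_7 = 4215755 ⇒ 4215754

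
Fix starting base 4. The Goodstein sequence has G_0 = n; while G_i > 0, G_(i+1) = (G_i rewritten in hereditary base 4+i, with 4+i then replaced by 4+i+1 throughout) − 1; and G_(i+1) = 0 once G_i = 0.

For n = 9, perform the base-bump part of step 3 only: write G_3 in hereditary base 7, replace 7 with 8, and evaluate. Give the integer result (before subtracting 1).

12

step 0: 9 = 2·4 + 1; sub 5 for 4: 2·5 + 1; = 11; G_1 = 11−1 = 10
step 1: 10 = 2·5; sub 6 for 5: 2·6; = 12; G_2 = 12−1 = 11
step 2: 11 = 6 + 5; sub 7 for 6: 7 + 5; = 12; G_3 = 12−1 = 11
step 3: 11 = 7 + 4; sub 8 for 7: 8 + 4; = 12; G_4 = 12−1 = 11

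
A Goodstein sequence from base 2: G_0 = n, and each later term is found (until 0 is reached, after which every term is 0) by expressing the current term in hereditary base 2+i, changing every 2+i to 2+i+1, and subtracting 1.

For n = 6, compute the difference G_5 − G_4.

51384

G_0 = 6. HB_2(6) = 2^2 + 2. Bump = 30. G_1 = 29.
G_1 = 29. HB_3(29) = 3^3 + 2. Bump = 258. G_2 = 257.
G_2 = 257. HB_4(257) = 4^4 + 1. Bump = 3126. G_3 = 3125.
G_3 = 3125. HB_5(3125) = 5^5. Bump = 46656. G_4 = 46655.
G_4 = 46655. HB_6(46655) = 5·6^5 + 5·6^4 + 5·6^3 + 5·6^2 + 5·6 + 5. Bump = 98040. G_5 = 98039.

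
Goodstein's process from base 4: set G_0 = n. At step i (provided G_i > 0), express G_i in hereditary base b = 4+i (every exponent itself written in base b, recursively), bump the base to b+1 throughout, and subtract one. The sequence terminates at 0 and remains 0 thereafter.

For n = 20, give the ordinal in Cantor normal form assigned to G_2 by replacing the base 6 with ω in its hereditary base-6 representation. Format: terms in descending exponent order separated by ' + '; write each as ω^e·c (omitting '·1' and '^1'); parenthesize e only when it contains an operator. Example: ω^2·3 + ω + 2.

G_0=20  [base 4] 4^2 + 4  →[4↦5]→  5^2 + 5 = 30  −1 ⇒ G_1=29
G_1=29  [base 5] 5^2 + 4  →[5↦6]→  6^2 + 4 = 40  −1 ⇒ G_2=39
G_2=39  [base 6] 6^2 + 3  →[6↦7]→  7^2 + 3 = 52  −1 ⇒ G_3=51

ω^2 + 3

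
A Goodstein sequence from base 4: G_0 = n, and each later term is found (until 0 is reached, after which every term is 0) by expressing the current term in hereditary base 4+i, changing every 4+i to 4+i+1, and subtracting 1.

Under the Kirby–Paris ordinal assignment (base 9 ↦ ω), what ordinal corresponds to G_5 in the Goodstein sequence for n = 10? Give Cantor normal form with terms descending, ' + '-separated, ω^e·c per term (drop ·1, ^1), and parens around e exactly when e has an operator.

ω + 4

G_0=10  [base 4] 2·4 + 2  →[4↦5]→  2·5 + 2 = 12  −1 ⇒ G_1=11
G_1=11  [base 5] 2·5 + 1  →[5↦6]→  2·6 + 1 = 13  −1 ⇒ G_2=12
G_2=12  [base 6] 2·6  →[6↦7]→  2·7 = 14  −1 ⇒ G_3=13
G_3=13  [base 7] 7 + 6  →[7↦8]→  8 + 6 = 14  −1 ⇒ G_4=13
G_4=13  [base 8] 8 + 5  →[8↦9]→  9 + 5 = 14  −1 ⇒ G_5=13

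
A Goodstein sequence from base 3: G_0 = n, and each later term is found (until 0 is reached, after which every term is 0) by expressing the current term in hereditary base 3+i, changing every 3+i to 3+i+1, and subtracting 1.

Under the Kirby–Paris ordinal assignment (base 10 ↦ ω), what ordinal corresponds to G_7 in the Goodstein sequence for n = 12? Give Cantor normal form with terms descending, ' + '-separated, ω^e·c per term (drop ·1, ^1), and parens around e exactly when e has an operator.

12 —HB3→ 3^2 + 3 —bump→ 4^2 + 4 = 20 —(−1)→ 19
19 —HB4→ 4^2 + 3 —bump→ 5^2 + 3 = 28 —(−1)→ 27
27 —HB5→ 5^2 + 2 —bump→ 6^2 + 2 = 38 —(−1)→ 37
37 —HB6→ 6^2 + 1 —bump→ 7^2 + 1 = 50 —(−1)→ 49
49 —HB7→ 7^2 —bump→ 8^2 = 64 —(−1)→ 63
63 —HB8→ 7·8 + 7 —bump→ 7·9 + 7 = 70 —(−1)→ 69
69 —HB9→ 7·9 + 6 —bump→ 7·10 + 6 = 76 —(−1)→ 75
75 —HB10→ 7·10 + 5 —bump→ 7·11 + 5 = 82 —(−1)→ 81

ω·7 + 5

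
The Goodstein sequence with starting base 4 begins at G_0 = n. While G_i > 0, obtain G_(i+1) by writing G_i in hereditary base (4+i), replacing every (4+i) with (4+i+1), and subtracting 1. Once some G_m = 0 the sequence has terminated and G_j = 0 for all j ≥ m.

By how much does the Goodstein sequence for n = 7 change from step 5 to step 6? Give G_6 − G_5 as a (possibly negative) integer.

-1

7 —HB4→ 4 + 3 —bump→ 5 + 3 = 8 —(−1)→ 7
7 —HB5→ 5 + 2 —bump→ 6 + 2 = 8 —(−1)→ 7
7 —HB6→ 6 + 1 —bump→ 7 + 1 = 8 —(−1)→ 7
7 —HB7→ 7 —bump→ 8 = 8 —(−1)→ 7
7 —HB8→ 7 —bump→ 7 = 7 —(−1)→ 6
6 —HB9→ 6 —bump→ 6 = 6 —(−1)→ 5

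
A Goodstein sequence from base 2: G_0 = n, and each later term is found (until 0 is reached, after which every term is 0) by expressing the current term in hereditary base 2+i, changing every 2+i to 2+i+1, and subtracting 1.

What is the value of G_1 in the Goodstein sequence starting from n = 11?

84

base 2: 11 = 2^(2 + 1) + 2 + 1; at 3: 3^(3 + 1) + 3 + 1 = 85; next = 84
base 3: 84 = 3^(3 + 1) + 3; at 4: 4^(4 + 1) + 4 = 1028; next = 1027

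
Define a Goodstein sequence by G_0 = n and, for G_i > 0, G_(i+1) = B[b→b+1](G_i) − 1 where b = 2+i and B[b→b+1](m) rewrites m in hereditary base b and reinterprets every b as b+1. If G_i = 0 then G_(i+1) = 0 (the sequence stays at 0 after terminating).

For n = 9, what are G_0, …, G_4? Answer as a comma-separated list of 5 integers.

9, 81, 1023, 9842, 140743

base 2: 9 = 2^(2 + 1) + 1; at 3: 3^(3 + 1) + 1 = 82; next = 81
base 3: 81 = 3^(3 + 1); at 4: 4^(4 + 1) = 1024; next = 1023
base 4: 1023 = 3·4^4 + 3·4^3 + 3·4^2 + 3·4 + 3; at 5: 3·5^5 + 3·5^3 + 3·5^2 + 3·5 + 3 = 9843; next = 9842
base 5: 9842 = 3·5^5 + 3·5^3 + 3·5^2 + 3·5 + 2; at 6: 3·6^6 + 3·6^3 + 3·6^2 + 3·6 + 2 = 140744; next = 140743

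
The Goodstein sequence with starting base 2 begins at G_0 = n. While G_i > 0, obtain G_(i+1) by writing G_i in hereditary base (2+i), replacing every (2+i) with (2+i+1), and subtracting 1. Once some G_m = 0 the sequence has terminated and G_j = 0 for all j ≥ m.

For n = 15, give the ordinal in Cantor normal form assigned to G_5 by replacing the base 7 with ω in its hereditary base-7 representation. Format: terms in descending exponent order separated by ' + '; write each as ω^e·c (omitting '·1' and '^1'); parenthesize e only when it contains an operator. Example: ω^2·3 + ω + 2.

ω^(ω + 1) + ω^ω

base 2: 15 = 2^(2 + 1) + 2^2 + 2 + 1; at 3: 3^(3 + 1) + 3^3 + 3 + 1 = 112; next = 111
base 3: 111 = 3^(3 + 1) + 3^3 + 3; at 4: 4^(4 + 1) + 4^4 + 4 = 1284; next = 1283
base 4: 1283 = 4^(4 + 1) + 4^4 + 3; at 5: 5^(5 + 1) + 5^5 + 3 = 18753; next = 18752
base 5: 18752 = 5^(5 + 1) + 5^5 + 2; at 6: 6^(6 + 1) + 6^6 + 2 = 326594; next = 326593
base 6: 326593 = 6^(6 + 1) + 6^6 + 1; at 7: 7^(7 + 1) + 7^7 + 1 = 6588345; next = 6588344
base 7: 6588344 = 7^(7 + 1) + 7^7; at 8: 8^(8 + 1) + 8^8 = 150994944; next = 150994943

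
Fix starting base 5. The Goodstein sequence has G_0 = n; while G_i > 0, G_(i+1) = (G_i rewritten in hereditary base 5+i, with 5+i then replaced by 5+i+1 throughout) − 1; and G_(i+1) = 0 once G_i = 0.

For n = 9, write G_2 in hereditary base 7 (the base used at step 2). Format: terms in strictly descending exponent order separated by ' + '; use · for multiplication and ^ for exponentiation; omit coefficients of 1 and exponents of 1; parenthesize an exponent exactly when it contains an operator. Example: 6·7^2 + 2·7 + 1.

base 5: 9 = 5 + 4; at 6: 6 + 4 = 10; next = 9
base 6: 9 = 6 + 3; at 7: 7 + 3 = 10; next = 9
base 7: 9 = 7 + 2; at 8: 8 + 2 = 10; next = 9

7 + 2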